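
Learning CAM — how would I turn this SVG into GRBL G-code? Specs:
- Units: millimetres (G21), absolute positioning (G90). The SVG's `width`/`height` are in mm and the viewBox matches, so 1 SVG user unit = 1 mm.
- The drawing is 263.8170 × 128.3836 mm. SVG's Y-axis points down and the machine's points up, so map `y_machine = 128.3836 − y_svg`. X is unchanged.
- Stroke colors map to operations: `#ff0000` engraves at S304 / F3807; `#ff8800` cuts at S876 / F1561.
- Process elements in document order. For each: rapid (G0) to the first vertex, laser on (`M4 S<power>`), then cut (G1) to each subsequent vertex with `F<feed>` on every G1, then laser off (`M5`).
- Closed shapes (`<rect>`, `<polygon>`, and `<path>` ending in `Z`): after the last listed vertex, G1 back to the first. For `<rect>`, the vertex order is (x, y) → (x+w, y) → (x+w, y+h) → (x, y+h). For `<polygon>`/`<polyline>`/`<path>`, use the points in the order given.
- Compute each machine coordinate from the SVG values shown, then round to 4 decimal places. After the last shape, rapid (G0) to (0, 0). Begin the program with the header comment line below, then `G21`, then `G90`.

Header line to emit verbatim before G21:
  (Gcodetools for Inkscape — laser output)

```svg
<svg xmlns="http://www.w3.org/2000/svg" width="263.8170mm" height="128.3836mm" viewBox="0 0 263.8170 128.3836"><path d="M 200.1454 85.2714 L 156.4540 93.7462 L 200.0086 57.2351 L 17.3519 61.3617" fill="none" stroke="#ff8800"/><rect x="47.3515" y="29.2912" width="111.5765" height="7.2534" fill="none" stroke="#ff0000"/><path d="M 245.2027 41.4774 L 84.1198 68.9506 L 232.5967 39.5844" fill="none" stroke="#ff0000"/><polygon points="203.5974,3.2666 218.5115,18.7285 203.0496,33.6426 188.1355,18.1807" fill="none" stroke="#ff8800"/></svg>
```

1 u = 1 mm; y_m = 128.3836 − y.

[1] `<path>` open polyline, #ff8800→cut S876 F1561: (200.1454,43.1122) → (156.4540,34.6374) → (200.0086,71.1485) → (17.3519,67.0219)

[2] `<rect>` rectangle, #ff0000→engrave S304 F3807: (47.3515,99.0924) → (158.9280,99.0924) → (158.9280,91.8390) → (47.3515,91.8390) → (47.3515,99.0924) (closed)

[3] `<path>` open polyline, #ff0000→engrave S304 F3807: (245.2027,86.9062) → (84.1198,59.4330) → (232.5967,88.7992)

[4] `<polygon>` regular polygon, #ff8800→cut S876 F1561: (203.5974,125.1170) → (218.5115,109.6551) → (203.0496,94.7410) → (188.1355,110.2029) → (203.5974,125.1170) (closed)

(Gcodetools for Inkscape — laser output)
G21
G90
G0 X200.1454 Y43.1122
M4 S876
G1 X156.4540 Y34.6374 F1561
G1 X200.0086 Y71.1485 F1561
G1 X17.3519 Y67.0219 F1561
M5
G0 X47.3515 Y99.0924
M4 S304
G1 X158.9280 Y99.0924 F3807
G1 X158.9280 Y91.8390 F3807
G1 X47.3515 Y91.8390 F3807
G1 X47.3515 Y99.0924 F3807
M5
G0 X245.2027 Y86.9062
M4 S304
G1 X84.1198 Y59.4330 F3807
G1 X232.5967 Y88.7992 F3807
M5
G0 X203.5974 Y125.1170
M4 S876
G1 X218.5115 Y109.6551 F1561
G1 X203.0496 Y94.7410 F1561
G1 X188.1355 Y110.2029 F1561
G1 X203.5974 Y125.1170 F1561
M5
G0 X0.0000 Y0.0000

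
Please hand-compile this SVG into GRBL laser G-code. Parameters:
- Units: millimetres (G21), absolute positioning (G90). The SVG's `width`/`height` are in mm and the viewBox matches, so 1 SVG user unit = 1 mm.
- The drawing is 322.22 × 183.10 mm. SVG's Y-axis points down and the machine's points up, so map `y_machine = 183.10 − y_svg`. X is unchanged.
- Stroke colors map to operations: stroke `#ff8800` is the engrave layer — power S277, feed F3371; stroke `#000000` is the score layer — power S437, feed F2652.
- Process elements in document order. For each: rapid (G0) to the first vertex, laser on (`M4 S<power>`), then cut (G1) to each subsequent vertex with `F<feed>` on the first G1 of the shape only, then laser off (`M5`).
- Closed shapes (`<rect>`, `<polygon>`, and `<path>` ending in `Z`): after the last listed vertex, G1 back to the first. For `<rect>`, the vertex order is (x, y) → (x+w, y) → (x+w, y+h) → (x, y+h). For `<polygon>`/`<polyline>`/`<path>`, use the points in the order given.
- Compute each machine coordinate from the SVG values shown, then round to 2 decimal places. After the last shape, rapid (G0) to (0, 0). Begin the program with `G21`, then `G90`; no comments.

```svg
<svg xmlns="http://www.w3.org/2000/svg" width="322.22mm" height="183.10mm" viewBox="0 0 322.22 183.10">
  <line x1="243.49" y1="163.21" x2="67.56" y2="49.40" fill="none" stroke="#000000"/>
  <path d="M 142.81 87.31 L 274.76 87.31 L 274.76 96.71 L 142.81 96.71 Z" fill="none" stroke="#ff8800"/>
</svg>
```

1 u = 1 mm; y_m = 183.10 − y.

[1] `<line>` line segment, #000000→score S437 F2652: (243.49,19.89) → (67.56,133.70)

[2] `<path>` rectangle, #ff8800→engrave S277 F3371: (142.81,95.79) → (274.76,95.79) → (274.76,86.39) → (142.81,86.39) → (142.81,95.79) (closed)

G21
G90
G0 X243.49 Y19.89
M4 S437
G1 X67.56 Y133.70 F2652
M5
G0 X142.81 Y95.79
M4 S277
G1 X274.76 Y95.79 F3371
G1 X274.76 Y86.39
G1 X142.81 Y86.39
G1 X142.81 Y95.79
M5
G0 X0.00 Y0.00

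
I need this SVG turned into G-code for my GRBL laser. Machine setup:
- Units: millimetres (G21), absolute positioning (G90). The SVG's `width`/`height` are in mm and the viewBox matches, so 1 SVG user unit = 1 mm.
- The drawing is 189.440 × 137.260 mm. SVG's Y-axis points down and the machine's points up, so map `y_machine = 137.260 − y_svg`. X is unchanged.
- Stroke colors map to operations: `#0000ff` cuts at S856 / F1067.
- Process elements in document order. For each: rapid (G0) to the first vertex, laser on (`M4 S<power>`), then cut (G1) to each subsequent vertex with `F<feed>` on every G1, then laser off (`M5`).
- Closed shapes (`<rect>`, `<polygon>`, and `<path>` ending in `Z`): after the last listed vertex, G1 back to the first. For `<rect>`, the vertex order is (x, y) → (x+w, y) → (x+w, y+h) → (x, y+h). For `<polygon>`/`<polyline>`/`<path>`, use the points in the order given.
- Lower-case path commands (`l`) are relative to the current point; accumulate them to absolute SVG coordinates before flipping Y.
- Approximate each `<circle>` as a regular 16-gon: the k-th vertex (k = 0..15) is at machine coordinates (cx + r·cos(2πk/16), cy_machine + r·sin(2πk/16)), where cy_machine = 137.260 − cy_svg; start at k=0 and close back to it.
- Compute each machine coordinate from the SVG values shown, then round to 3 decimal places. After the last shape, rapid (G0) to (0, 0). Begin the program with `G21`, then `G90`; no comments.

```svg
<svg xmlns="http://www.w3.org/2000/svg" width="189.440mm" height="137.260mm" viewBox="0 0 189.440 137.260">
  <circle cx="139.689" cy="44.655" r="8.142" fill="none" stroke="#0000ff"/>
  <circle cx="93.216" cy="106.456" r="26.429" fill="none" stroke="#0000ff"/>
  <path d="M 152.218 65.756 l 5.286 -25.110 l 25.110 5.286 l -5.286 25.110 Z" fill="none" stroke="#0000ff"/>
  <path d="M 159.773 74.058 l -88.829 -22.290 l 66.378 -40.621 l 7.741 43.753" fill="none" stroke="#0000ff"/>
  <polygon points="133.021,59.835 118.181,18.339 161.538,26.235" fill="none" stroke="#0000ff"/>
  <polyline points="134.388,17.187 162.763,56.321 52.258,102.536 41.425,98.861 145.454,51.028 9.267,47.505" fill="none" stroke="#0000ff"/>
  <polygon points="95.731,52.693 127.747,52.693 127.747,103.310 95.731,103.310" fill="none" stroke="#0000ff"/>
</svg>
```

G21
G90
G0 X147.831 Y92.605
M4 S856
G1 X147.211 Y95.721 F1067
G1 X145.446 Y98.362 F1067
G1 X142.805 Y100.127 F1067
G1 X139.689 Y100.747 F1067
G1 X136.573 Y100.127 F1067
G1 X133.932 Y98.362 F1067
G1 X132.167 Y95.721 F1067
G1 X131.547 Y92.605 F1067
G1 X132.167 Y89.489 F1067
G1 X133.932 Y86.848 F1067
G1 X136.573 Y85.083 F1067
G1 X139.689 Y84.463 F1067
G1 X142.805 Y85.083 F1067
G1 X145.446 Y86.848 F1067
G1 X147.211 Y89.489 F1067
G1 X147.831 Y92.605 F1067
M5
G0 X119.645 Y30.804
M4 S856
G1 X117.633 Y40.918 F1067
G1 X111.904 Y49.492 F1067
G1 X103.330 Y55.221 F1067
G1 X93.216 Y57.233 F1067
G1 X83.102 Y55.221 F1067
G1 X74.528 Y49.492 F1067
G1 X68.799 Y40.918 F1067
G1 X66.787 Y30.804 F1067
G1 X68.799 Y20.690 F1067
G1 X74.528 Y12.116 F1067
G1 X83.102 Y6.387 F1067
G1 X93.216 Y4.375 F1067
G1 X103.330 Y6.387 F1067
G1 X111.904 Y12.116 F1067
G1 X117.633 Y20.690 F1067
G1 X119.645 Y30.804 F1067
M5
G0 X152.218 Y71.504
M4 S856
G1 X157.504 Y96.614 F1067
G1 X182.614 Y91.328 F1067
G1 X177.328 Y66.218 F1067
G1 X152.218 Y71.504 F1067
M5
G0 X159.773 Y63.202
M4 S856
G1 X70.944 Y85.492 F1067
G1 X137.322 Y126.113 F1067
G1 X145.063 Y82.360 F1067
M5
G0 X133.021 Y77.425
M4 S856
G1 X118.181 Y118.921 F1067
G1 X161.538 Y111.025 F1067
G1 X133.021 Y77.425 F1067
M5
G0 X134.388 Y120.073
M4 S856
G1 X162.763 Y80.939 F1067
G1 X52.258 Y34.724 F1067
G1 X41.425 Y38.399 F1067
G1 X145.454 Y86.232 F1067
G1 X9.267 Y89.755 F1067
M5
G0 X95.731 Y84.567
M4 S856
G1 X127.747 Y84.567 F1067
G1 X127.747 Y33.950 F1067
G1 X95.731 Y33.950 F1067
G1 X95.731 Y84.567 F1067
M5
G0 X0.000 Y0.000

viewBox `0 0 189.440 137.260` with mm width/height → 1 unit = 1 mm. Flip: y_m = 137.260 − y_svg.

**Shape 1** — `<circle>` circle, stroke `#0000ff` → cut (S856, F1067). Machine vertices: (147.831,92.605) → (147.211,95.721) → (145.446,98.362) → (142.805,100.127) → (139.689,100.747) → (136.573,100.127) → (133.932,98.362) → (132.167,95.721) → (131.547,92.605) → (132.167,89.489) → (133.932,86.848) → (136.573,85.083) → (139.689,84.463) → (142.805,85.083) → (145.446,86.848) → (147.211,89.489) → (147.831,92.605). Closed: final G1 returns to the first vertex.

**Shape 2** — `<circle>` circle, stroke `#0000ff` → cut (S856, F1067). Machine vertices: (119.645,30.804) → (117.633,40.918) → (111.904,49.492) → (103.330,55.221) → (93.216,57.233) → (83.102,55.221) → (74.528,49.492) → (68.799,40.918) → (66.787,30.804) → (68.799,20.690) → (74.528,12.116) → (83.102,6.387) → (93.216,4.375) → (103.330,6.387) → (111.904,12.116) → (117.633,20.690) → (119.645,30.804). Closed: final G1 returns to the first vertex.

**Shape 3** — `<path>` regular polygon, stroke `#0000ff` → cut (S856, F1067). Machine vertices: (152.218,71.504) → (157.504,96.614) → (182.614,91.328) → (177.328,66.218) → (152.218,71.504). Closed: final G1 returns to the first vertex.

**Shape 4** — `<path>` open polyline, stroke `#0000ff` → cut (S856, F1067). Machine vertices: (159.773,63.202) → (70.944,85.492) → (137.322,126.113) → (145.063,82.360). Open path.

**Shape 5** — `<polygon>` regular polygon, stroke `#0000ff` → cut (S856, F1067). Machine vertices: (133.021,77.425) → (118.181,118.921) → (161.538,111.025) → (133.021,77.425). Closed: final G1 returns to the first vertex.

**Shape 6** — `<polyline>` open polyline, stroke `#0000ff` → cut (S856, F1067). Machine vertices: (134.388,120.073) → (162.763,80.939) → (52.258,34.724) → (41.425,38.399) → (145.454,86.232) → (9.267,89.755). Open path.

**Shape 7** — `<polygon>` rectangle, stroke `#0000ff` → cut (S856, F1067). Machine vertices: (95.731,84.567) → (127.747,84.567) → (127.747,33.950) → (95.731,33.950) → (95.731,84.567). Closed: final G1 returns to the first vertex.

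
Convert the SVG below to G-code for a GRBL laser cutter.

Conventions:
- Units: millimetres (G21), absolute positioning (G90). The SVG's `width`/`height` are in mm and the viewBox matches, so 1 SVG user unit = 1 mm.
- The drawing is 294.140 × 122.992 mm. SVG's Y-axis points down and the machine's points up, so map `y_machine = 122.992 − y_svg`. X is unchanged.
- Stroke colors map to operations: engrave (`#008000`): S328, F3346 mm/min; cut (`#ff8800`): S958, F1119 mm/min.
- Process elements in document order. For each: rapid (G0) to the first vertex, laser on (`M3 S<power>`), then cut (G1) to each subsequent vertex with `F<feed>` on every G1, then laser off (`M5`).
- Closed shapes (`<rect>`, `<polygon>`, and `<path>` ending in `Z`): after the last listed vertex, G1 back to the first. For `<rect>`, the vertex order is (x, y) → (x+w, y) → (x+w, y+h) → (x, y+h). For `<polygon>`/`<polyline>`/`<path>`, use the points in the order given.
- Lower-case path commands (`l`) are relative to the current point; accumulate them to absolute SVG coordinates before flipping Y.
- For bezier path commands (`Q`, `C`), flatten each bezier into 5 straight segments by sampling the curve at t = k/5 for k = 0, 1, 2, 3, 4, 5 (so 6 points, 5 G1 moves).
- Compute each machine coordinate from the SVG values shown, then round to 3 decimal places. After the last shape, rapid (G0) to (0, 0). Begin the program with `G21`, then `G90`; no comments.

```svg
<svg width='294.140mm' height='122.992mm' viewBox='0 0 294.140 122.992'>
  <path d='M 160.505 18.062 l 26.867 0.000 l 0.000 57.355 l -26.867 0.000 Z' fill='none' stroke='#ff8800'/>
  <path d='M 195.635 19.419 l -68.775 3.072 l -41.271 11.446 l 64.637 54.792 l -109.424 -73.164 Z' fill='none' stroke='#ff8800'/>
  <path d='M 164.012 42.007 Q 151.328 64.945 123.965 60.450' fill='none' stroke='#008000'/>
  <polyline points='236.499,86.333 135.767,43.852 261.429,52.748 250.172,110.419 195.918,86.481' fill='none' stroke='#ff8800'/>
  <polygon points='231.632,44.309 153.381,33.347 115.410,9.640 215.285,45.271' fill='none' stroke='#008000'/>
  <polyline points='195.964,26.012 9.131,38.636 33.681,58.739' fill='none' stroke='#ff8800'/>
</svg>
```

1 u = 1 mm; y_m = 122.992 − y.

[1] `<path>` rectangle, #ff8800→cut S958 F1119: (160.505,104.930) → (187.372,104.930) → (187.372,47.575) → (160.505,47.575) → (160.505,104.930) (closed)

[2] `<path>` closed polygon, #ff8800→cut S958 F1119: (195.635,103.573) → (126.860,100.501) → (85.589,89.055) → (150.226,34.263) → (40.802,107.427) → (195.635,103.573) (closed)

[3] `<path>` quadratic bezier, #008000→engrave S328 F3346: (164.012,80.985) → (158.351,72.907) → (151.516,67.024) → (143.507,63.335) → (134.323,61.841) → (123.965,62.542)

[4] `<polyline>` open polyline, #ff8800→cut S958 F1119: (236.499,36.659) → (135.767,79.140) → (261.429,70.244) → (250.172,12.573) → (195.918,36.511)

[5] `<polygon>` closed polygon, #008000→engrave S328 F3346: (231.632,78.683) → (153.381,89.645) → (115.410,113.352) → (215.285,77.721) → (231.632,78.683) (closed)

[6] `<polyline>` open polyline, #ff8800→cut S958 F1119: (195.964,96.980) → (9.131,84.356) → (33.681,64.253)

G21
G90
G0 X160.505 Y104.930
M3 S958
G1 X187.372 Y104.930 F1119
G1 X187.372 Y47.575 F1119
G1 X160.505 Y47.575 F1119
G1 X160.505 Y104.930 F1119
M5
G0 X195.635 Y103.573
M3 S958
G1 X126.860 Y100.501 F1119
G1 X85.589 Y89.055 F1119
G1 X150.226 Y34.263 F1119
G1 X40.802 Y107.427 F1119
G1 X195.635 Y103.573 F1119
M5
G0 X164.012 Y80.985
M3 S328
G1 X158.351 Y72.907 F3346
G1 X151.516 Y67.024 F3346
G1 X143.507 Y63.335 F3346
G1 X134.323 Y61.841 F3346
G1 X123.965 Y62.542 F3346
M5
G0 X236.499 Y36.659
M3 S958
G1 X135.767 Y79.140 F1119
G1 X261.429 Y70.244 F1119
G1 X250.172 Y12.573 F1119
G1 X195.918 Y36.511 F1119
M5
G0 X231.632 Y78.683
M3 S328
G1 X153.381 Y89.645 F3346
G1 X115.410 Y113.352 F3346
G1 X215.285 Y77.721 F3346
G1 X231.632 Y78.683 F3346
M5
G0 X195.964 Y96.980
M3 S958
G1 X9.131 Y84.356 F1119
G1 X33.681 Y64.253 F1119
M5
G0 X0.000 Y0.000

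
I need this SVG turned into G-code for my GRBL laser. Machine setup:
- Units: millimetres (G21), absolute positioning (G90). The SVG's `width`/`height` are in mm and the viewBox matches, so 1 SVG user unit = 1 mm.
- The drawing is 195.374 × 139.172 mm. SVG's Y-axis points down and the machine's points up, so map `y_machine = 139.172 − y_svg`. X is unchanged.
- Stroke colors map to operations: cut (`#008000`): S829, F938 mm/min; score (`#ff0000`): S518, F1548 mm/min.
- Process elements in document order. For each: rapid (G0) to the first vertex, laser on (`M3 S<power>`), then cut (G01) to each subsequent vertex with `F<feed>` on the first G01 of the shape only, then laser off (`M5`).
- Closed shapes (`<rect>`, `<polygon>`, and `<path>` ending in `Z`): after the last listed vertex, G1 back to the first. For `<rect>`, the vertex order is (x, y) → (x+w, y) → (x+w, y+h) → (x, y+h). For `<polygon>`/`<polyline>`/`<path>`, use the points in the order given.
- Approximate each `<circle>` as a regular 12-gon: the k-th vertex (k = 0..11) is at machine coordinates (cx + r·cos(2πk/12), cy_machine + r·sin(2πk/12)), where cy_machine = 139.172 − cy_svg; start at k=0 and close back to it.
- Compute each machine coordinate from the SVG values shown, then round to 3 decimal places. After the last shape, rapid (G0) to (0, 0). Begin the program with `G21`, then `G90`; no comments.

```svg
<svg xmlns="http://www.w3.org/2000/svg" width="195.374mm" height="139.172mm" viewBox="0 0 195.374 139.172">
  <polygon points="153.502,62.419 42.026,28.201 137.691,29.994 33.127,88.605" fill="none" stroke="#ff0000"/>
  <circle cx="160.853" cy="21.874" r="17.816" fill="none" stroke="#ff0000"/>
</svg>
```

G21
G90
G0 X153.502 Y76.753
M3 S518
G01 X42.026 Y110.971 F1548
G01 X137.691 Y109.178
G01 X33.127 Y50.567
G01 X153.502 Y76.753
M5
G0 X178.669 Y117.298
M3 S518
G01 X176.282 Y126.206 F1548
G01 X169.761 Y132.727
G01 X160.853 Y135.114
G01 X151.945 Y132.727
G01 X145.424 Y126.206
G01 X143.037 Y117.298
G01 X145.424 Y108.390
G01 X151.945 Y101.869
G01 X160.853 Y99.482
G01 X169.761 Y101.869
G01 X176.282 Y108.390
G01 X178.669 Y117.298
M5
G0 X0.000 Y0.000

Since the viewBox matches the mm dimensions, user units are millimetres directly. The only transform is the Y-flip y_m = 139.172 − y_svg.

Shape 1 is a closed polygon drawn with `<polygon>`. Its stroke #ff0000 means score at S518, F1548. After flipping Y the toolpath is (153.502,76.753) → (42.026,110.971) → (137.691,109.178) → (33.127,50.567) → (153.502,76.753), returning to the start.

Shape 2 is a circle drawn with `<circle>`. Its stroke #ff0000 means score at S518, F1548. After flipping Y the toolpath is (178.669,117.298) → (176.282,126.206) → (169.761,132.727) → (160.853,135.114) → (151.945,132.727) → (145.424,126.206) → (143.037,117.298) → (145.424,108.390) → (151.945,101.869) → (160.853,99.482) → (169.761,101.869) → (176.282,108.390) → (178.669,117.298), returning to the start.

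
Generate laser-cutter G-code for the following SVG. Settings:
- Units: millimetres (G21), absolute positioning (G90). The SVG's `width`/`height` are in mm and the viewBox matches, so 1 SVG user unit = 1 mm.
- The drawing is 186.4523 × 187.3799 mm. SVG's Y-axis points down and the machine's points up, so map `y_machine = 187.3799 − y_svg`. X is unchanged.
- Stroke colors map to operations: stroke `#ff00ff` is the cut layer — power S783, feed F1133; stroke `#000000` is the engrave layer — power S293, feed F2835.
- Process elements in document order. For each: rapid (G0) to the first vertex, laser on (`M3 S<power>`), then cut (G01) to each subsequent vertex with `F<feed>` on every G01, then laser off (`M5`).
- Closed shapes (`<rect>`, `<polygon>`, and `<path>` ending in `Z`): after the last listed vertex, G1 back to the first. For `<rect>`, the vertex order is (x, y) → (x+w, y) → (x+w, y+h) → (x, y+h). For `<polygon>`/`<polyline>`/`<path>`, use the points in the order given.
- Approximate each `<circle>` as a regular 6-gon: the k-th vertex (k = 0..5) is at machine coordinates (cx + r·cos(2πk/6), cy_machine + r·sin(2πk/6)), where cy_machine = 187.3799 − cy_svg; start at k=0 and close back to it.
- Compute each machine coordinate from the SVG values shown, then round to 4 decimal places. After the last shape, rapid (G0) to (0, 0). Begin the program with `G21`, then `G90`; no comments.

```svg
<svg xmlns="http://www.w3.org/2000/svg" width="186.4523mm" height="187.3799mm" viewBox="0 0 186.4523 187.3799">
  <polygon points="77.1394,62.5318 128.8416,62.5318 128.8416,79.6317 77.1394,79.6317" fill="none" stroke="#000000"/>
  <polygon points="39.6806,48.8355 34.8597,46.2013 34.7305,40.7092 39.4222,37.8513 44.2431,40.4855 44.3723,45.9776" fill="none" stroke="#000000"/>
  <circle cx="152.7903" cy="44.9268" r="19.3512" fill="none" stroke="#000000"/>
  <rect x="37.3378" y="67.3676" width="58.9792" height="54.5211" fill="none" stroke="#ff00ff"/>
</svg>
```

Since the viewBox matches the mm dimensions, user units are millimetres directly. The only transform is the Y-flip y_m = 187.3799 − y_svg.

Shape 1 is a rectangle drawn with `<polygon>`. Its stroke #000000 means engrave at S293, F2835. After flipping Y the toolpath is (77.1394,124.8481) → (128.8416,124.8481) → (128.8416,107.7482) → (77.1394,107.7482) → (77.1394,124.8481), returning to the start.

Shape 2 is a regular polygon drawn with `<polygon>`. Its stroke #000000 means engrave at S293, F2835. After flipping Y the toolpath is (39.6806,138.5444) → (34.8597,141.1786) → (34.7305,146.6707) → (39.4222,149.5286) → (44.2431,146.8944) → (44.3723,141.4023) → (39.6806,138.5444), returning to the start.

Shape 3 is a circle drawn with `<circle>`. Its stroke #000000 means engrave at S293, F2835. After flipping Y the toolpath is (172.1415,142.4531) → (162.4659,159.2117) → (143.1147,159.2117) → (133.4391,142.4531) → (143.1147,125.6945) → (162.4659,125.6945) → (172.1415,142.4531), returning to the start.

Shape 4 is a rectangle drawn with `<rect>`. Its stroke #ff00ff means cut at S783, F1133. After flipping Y the toolpath is (37.3378,120.0123) → (96.3170,120.0123) → (96.3170,65.4912) → (37.3378,65.4912) → (37.3378,120.0123), returning to the start.

G21
G90
G0 X77.1394 Y124.8481
M3 S293
G01 X128.8416 Y124.8481 F2835
G01 X128.8416 Y107.7482 F2835
G01 X77.1394 Y107.7482 F2835
G01 X77.1394 Y124.8481 F2835
M5
G0 X39.6806 Y138.5444
M3 S293
G01 X34.8597 Y141.1786 F2835
G01 X34.7305 Y146.6707 F2835
G01 X39.4222 Y149.5286 F2835
G01 X44.2431 Y146.8944 F2835
G01 X44.3723 Y141.4023 F2835
G01 X39.6806 Y138.5444 F2835
M5
G0 X172.1415 Y142.4531
M3 S293
G01 X162.4659 Y159.2117 F2835
G01 X143.1147 Y159.2117 F2835
G01 X133.4391 Y142.4531 F2835
G01 X143.1147 Y125.6945 F2835
G01 X162.4659 Y125.6945 F2835
G01 X172.1415 Y142.4531 F2835
M5
G0 X37.3378 Y120.0123
M3 S783
G01 X96.3170 Y120.0123 F1133
G01 X96.3170 Y65.4912 F1133
G01 X37.3378 Y65.4912 F1133
G01 X37.3378 Y120.0123 F1133
M5
G0 X0.0000 Y0.0000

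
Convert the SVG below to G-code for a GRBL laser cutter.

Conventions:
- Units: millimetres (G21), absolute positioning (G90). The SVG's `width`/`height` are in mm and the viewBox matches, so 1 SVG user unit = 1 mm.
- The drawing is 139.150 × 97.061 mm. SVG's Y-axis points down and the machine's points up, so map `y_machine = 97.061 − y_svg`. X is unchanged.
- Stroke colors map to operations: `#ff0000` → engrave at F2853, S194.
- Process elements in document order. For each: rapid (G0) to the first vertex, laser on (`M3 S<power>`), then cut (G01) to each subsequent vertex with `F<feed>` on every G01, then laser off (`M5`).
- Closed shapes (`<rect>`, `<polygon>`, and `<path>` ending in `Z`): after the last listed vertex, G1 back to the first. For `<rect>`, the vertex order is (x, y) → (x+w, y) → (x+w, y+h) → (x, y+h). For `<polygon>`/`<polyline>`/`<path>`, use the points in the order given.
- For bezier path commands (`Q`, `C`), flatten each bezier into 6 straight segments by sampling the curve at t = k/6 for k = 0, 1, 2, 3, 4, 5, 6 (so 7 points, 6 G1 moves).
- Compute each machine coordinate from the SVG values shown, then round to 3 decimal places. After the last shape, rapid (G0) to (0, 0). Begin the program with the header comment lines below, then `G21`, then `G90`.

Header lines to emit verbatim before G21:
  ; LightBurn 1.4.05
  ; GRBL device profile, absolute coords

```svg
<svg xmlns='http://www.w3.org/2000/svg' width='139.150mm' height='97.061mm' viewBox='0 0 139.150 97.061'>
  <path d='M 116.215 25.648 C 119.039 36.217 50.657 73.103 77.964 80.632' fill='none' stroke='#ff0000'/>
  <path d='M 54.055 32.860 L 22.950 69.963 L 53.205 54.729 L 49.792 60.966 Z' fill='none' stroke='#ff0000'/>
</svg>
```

viewBox `0 0 139.150 97.061` with mm width/height → 1 unit = 1 mm. Flip: y_m = 97.061 − y_svg.

**Shape 1** — `<path>` cubic bezier, stroke `#ff0000` → engrave (S194, F2853). Control points (SVG): P0=(116.215,25.648), P1=(119.039,36.217), P2=(50.657,73.103), P3=(77.964,80.632); sampled at t=k/6. Machine vertices: (116.215,71.413) → (112.466,64.193) → (101.485,54.134) → (87.908,42.781) → (76.372,31.682) → (71.512,22.382) → (77.964,16.429). Open path.

**Shape 2** — `<path>` closed polygon, stroke `#ff0000` → engrave (S194, F2853). Machine vertices: (54.055,64.201) → (22.950,27.098) → (53.205,42.332) → (49.792,36.095) → (54.055,64.201). Closed: final G1 returns to the first vertex.

; LightBurn 1.4.05
; GRBL device profile, absolute coords
G21
G90
G0 X116.215 Y71.413
M3 S194
G01 X112.466 Y64.193 F2853
G01 X101.485 Y54.134 F2853
G01 X87.908 Y42.781 F2853
G01 X76.372 Y31.682 F2853
G01 X71.512 Y22.382 F2853
G01 X77.964 Y16.429 F2853
M5
G0 X54.055 Y64.201
M3 S194
G01 X22.950 Y27.098 F2853
G01 X53.205 Y42.332 F2853
G01 X49.792 Y36.095 F2853
G01 X54.055 Y64.201 F2853
M5
G0 X0.000 Y0.000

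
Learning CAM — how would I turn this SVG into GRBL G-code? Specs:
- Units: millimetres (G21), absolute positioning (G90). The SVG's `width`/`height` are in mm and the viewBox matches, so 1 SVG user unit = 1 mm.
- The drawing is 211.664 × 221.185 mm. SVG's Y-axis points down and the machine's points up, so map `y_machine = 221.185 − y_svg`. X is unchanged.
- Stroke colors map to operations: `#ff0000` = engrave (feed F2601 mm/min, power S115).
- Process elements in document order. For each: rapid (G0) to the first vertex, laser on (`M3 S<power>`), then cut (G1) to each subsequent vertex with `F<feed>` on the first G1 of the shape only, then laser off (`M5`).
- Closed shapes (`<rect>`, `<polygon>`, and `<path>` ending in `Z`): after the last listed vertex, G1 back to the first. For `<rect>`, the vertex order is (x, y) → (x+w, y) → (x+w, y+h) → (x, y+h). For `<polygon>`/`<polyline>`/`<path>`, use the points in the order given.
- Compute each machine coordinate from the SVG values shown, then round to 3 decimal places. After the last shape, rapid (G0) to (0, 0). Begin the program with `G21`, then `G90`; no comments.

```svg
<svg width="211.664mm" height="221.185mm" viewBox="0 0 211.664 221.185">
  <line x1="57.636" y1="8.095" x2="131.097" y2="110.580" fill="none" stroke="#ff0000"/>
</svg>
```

viewBox `0 0 211.664 221.185` with mm width/height → 1 unit = 1 mm. Flip: y_m = 221.185 − y_svg.

**Shape 1** — `<line>` line segment, stroke `#ff0000` → engrave (S115, F2601). Machine vertices: (57.636,213.090) → (131.097,110.605). Open path.

G21
G90
G0 X57.636 Y213.090
M3 S115
G1 X131.097 Y110.605 F2601
M5
G0 X0.000 Y0.000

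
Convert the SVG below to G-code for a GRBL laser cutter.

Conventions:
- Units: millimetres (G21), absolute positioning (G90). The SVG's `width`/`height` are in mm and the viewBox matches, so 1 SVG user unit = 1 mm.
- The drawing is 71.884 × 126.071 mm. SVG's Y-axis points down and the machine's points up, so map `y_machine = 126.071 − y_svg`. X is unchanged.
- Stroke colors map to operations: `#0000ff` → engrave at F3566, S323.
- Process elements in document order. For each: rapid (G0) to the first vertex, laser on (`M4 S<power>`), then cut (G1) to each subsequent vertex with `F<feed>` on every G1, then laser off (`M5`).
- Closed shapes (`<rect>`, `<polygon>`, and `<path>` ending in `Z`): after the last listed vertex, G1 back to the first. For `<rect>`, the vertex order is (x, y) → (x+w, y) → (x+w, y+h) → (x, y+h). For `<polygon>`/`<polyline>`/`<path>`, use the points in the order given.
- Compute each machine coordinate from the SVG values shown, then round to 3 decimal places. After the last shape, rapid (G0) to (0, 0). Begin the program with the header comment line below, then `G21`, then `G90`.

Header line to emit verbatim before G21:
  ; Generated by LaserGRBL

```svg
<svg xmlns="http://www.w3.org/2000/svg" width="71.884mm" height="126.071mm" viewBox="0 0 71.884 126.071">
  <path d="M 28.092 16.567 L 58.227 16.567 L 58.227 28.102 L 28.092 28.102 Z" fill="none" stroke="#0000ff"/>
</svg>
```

; Generated by LaserGRBL
G21
G90
G0 X28.092 Y109.504
M4 S323
G1 X58.227 Y109.504 F3566
G1 X58.227 Y97.969 F3566
G1 X28.092 Y97.969 F3566
G1 X28.092 Y109.504 F3566
M5
G0 X0.000 Y0.000

Since the viewBox matches the mm dimensions, user units are millimetres directly. The only transform is the Y-flip y_m = 126.071 − y_svg.

Shape 1 is a rectangle drawn with `<path>`. Its stroke #0000ff means engrave at S323, F3566. After flipping Y the toolpath is (28.092,109.504) → (58.227,109.504) → (58.227,97.969) → (28.092,97.969) → (28.092,109.504), returning to the start.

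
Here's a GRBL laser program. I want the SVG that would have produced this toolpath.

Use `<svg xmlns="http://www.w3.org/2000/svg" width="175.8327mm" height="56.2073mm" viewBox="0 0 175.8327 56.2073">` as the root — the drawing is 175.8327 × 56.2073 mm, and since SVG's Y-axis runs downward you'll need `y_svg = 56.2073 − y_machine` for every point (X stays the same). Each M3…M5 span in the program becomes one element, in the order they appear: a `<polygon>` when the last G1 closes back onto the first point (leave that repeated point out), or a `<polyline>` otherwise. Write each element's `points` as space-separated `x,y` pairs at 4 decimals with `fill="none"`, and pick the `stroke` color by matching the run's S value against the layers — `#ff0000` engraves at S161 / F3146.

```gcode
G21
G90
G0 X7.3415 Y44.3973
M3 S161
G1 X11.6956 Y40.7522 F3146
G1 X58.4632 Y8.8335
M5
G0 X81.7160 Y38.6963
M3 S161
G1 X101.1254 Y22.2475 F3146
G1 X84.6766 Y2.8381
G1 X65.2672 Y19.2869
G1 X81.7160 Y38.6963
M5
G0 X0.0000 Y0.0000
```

Each laser-on run becomes one SVG element. Flip Y back into SVG space with y_svg = 56.2073 − y_machine. Every run uses S161, so all elements get stroke `#ff0000` (engrave).

Run 1: The run is open, so emit a `<polyline>` with points (Y-flipped): 7.3415,11.8100 11.6956,15.4551 58.4632,47.3738.

Run 2: The run returns to its start, so emit a `<polygon>` with points (Y-flipped): 81.7160,17.5110 101.1254,33.9598 84.6766,53.3692 65.2672,36.9204.

<svg xmlns="http://www.w3.org/2000/svg" width="175.8327mm" height="56.2073mm" viewBox="0 0 175.8327 56.2073">
  <polyline points="7.3415,11.8100 11.6956,15.4551 58.4632,47.3738" fill="none" stroke="#ff0000"/>
  <polygon points="81.7160,17.5110 101.1254,33.9598 84.6766,53.3692 65.2672,36.9204" fill="none" stroke="#ff0000"/>
</svg>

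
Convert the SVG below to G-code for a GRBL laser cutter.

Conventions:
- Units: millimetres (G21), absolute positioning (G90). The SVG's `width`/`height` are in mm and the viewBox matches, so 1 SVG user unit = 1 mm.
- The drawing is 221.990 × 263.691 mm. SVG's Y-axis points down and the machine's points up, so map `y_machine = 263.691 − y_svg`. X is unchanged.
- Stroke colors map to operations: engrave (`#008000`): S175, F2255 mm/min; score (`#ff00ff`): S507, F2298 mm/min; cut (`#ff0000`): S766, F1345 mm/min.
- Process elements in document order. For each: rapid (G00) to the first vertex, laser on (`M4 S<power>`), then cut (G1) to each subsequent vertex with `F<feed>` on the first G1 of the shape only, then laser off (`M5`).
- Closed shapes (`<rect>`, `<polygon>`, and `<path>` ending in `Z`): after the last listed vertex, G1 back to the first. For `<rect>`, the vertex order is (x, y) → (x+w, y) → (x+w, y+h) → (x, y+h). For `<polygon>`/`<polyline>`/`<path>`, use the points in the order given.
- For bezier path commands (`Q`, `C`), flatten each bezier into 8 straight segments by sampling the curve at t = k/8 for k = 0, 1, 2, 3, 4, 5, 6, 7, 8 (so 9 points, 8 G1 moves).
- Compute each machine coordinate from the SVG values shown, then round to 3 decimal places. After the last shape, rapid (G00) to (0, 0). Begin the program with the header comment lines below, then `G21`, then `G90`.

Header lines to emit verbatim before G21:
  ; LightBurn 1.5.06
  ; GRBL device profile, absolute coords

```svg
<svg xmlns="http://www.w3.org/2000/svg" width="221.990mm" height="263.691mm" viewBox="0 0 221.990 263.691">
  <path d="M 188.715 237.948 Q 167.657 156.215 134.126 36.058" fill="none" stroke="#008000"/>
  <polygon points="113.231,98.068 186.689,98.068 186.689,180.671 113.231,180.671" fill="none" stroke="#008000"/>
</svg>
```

1 u = 1 mm; y_m = 263.691 − y.

[1] `<path>` quadratic bezier, #008000→engrave S175 F2255: (188.715,25.743) → (183.256,46.777) → (177.406,69.011) → (171.167,92.446) → (164.539,117.082) → (157.520,142.919) → (150.112,169.956) → (142.314,198.194) → (134.126,227.633)

[2] `<polygon>` rectangle, #008000→engrave S175 F2255: (113.231,165.623) → (186.689,165.623) → (186.689,83.020) → (113.231,83.020) → (113.231,165.623) (closed)

; LightBurn 1.5.06
; GRBL device profile, absolute coords
G21
G90
G00 X188.715 Y25.743
M4 S175
G1 X183.256 Y46.777 F2255
G1 X177.406 Y69.011
G1 X171.167 Y92.446
G1 X164.539 Y117.082
G1 X157.520 Y142.919
G1 X150.112 Y169.956
G1 X142.314 Y198.194
G1 X134.126 Y227.633
M5
G00 X113.231 Y165.623
M4 S175
G1 X186.689 Y165.623 F2255
G1 X186.689 Y83.020
G1 X113.231 Y83.020
G1 X113.231 Y165.623
M5
G00 X0.000 Y0.000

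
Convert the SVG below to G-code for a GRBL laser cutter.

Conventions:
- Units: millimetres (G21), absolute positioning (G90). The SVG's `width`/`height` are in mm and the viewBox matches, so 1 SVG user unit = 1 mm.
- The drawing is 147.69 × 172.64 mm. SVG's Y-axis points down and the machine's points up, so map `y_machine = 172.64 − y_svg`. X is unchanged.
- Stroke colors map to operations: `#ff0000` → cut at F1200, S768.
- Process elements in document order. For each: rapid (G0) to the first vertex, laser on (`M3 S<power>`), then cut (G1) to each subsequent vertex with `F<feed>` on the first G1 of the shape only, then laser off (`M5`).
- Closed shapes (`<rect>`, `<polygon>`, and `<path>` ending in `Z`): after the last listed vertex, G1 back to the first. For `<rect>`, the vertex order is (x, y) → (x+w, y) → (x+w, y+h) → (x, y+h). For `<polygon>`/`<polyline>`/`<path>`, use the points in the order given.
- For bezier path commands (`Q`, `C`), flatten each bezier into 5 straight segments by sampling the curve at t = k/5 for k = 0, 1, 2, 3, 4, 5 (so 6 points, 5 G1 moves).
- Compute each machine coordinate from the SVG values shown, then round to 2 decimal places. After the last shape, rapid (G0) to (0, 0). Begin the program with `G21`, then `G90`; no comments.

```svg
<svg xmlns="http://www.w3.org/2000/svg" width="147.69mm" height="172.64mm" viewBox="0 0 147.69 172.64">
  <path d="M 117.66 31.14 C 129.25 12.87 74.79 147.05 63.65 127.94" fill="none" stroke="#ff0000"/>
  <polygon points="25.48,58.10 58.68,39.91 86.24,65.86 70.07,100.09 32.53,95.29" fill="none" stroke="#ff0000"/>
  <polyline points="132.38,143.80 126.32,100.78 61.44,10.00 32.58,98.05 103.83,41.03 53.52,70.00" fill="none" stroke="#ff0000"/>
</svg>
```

G21
G90
G0 X117.66 Y141.50
M3 S768
G1 X117.56 Y136.61 F1200
G1 X106.86 Y109.82
G1 X90.81 Y75.78
G1 X74.66 Y49.18
G1 X63.65 Y44.70
M5
G0 X25.48 Y114.54
M3 S768
G1 X58.68 Y132.73 F1200
G1 X86.24 Y106.78
G1 X70.07 Y72.55
G1 X32.53 Y77.35
G1 X25.48 Y114.54
M5
G0 X132.38 Y28.84
M3 S768
G1 X126.32 Y71.86 F1200
G1 X61.44 Y162.64
G1 X32.58 Y74.59
G1 X103.83 Y131.61
G1 X53.52 Y102.64
M5
G0 X0.00 Y0.00

viewBox `0 0 147.69 172.64` with mm width/height → 1 unit = 1 mm. Flip: y_m = 172.64 − y_svg.

**Shape 1** — `<path>` cubic bezier, stroke `#ff0000` → cut (S768, F1200). Control points (SVG): P0=(117.66,31.14), P1=(129.25,12.87), P2=(74.79,147.05), P3=(63.65,127.94); sampled at t=k/5. Machine vertices: (117.66,141.50) → (117.56,136.61) → (106.86,109.82) → (90.81,75.78) → (74.66,49.18) → (63.65,44.70). Open path.

**Shape 2** — `<polygon>` regular polygon, stroke `#ff0000` → cut (S768, F1200). Machine vertices: (25.48,114.54) → (58.68,132.73) → (86.24,106.78) → (70.07,72.55) → (32.53,77.35) → (25.48,114.54). Closed: final G1 returns to the first vertex.

**Shape 3** — `<polyline>` open polyline, stroke `#ff0000` → cut (S768, F1200). Machine vertices: (132.38,28.84) → (126.32,71.86) → (61.44,162.64) → (32.58,74.59) → (103.83,131.61) → (53.52,102.64). Open path.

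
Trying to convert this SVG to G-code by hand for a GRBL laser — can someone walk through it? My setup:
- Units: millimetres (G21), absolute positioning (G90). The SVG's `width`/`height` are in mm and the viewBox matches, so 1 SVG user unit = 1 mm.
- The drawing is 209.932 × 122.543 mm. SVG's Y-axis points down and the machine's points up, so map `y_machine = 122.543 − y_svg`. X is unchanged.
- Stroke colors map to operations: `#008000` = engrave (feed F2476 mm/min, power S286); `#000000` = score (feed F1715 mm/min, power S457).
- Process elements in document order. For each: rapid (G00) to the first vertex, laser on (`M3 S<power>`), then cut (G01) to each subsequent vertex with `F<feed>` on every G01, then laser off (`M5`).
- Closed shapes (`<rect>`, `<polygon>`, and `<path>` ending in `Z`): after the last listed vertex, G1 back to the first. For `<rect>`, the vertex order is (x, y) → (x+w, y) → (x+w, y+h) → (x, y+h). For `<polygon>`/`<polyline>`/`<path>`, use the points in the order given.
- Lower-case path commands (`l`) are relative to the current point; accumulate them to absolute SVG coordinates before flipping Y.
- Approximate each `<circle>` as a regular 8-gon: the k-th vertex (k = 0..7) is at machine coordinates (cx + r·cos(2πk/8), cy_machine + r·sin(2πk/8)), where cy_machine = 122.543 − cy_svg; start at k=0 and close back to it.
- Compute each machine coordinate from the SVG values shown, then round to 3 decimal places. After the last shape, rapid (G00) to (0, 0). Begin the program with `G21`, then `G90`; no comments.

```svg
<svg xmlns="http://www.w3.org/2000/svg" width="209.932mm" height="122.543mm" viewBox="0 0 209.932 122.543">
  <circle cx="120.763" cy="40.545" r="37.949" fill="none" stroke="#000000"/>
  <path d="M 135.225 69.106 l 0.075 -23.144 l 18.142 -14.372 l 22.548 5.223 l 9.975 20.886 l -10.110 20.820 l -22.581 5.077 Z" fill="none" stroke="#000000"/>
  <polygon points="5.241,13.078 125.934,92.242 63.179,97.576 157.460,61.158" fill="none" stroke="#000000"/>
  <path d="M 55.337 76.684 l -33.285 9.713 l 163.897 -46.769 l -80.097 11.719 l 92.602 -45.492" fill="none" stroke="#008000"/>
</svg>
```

G21
G90
G00 X158.712 Y81.998
M3 S457
G01 X147.597 Y108.832 F1715
G01 X120.763 Y119.947 F1715
G01 X93.929 Y108.832 F1715
G01 X82.814 Y81.998 F1715
G01 X93.929 Y55.164 F1715
G01 X120.763 Y44.049 F1715
G01 X147.597 Y55.164 F1715
G01 X158.712 Y81.998 F1715
M5
G00 X135.225 Y53.437
M3 S457
G01 X135.300 Y76.581 F1715
G01 X153.442 Y90.953 F1715
G01 X175.990 Y85.730 F1715
G01 X185.965 Y64.844 F1715
G01 X175.855 Y44.024 F1715
G01 X153.274 Y38.947 F1715
G01 X135.225 Y53.437 F1715
M5
G00 X5.241 Y109.465
M3 S457
G01 X125.934 Y30.301 F1715
G01 X63.179 Y24.967 F1715
G01 X157.460 Y61.385 F1715
G01 X5.241 Y109.465 F1715
M5
G00 X55.337 Y45.859
M3 S286
G01 X22.052 Y36.146 F2476
G01 X185.949 Y82.915 F2476
G01 X105.852 Y71.196 F2476
G01 X198.454 Y116.688 F2476
M5
G00 X0.000 Y0.000

viewBox `0 0 209.932 122.543` with mm width/height → 1 unit = 1 mm. Flip: y_m = 122.543 − y_svg.

**Shape 1** — `<circle>` circle, stroke `#000000` → score (S457, F1715). Machine vertices: (158.712,81.998) → (147.597,108.832) → (120.763,119.947) → (93.929,108.832) → (82.814,81.998) → (93.929,55.164) → (120.763,44.049) → (147.597,55.164) → (158.712,81.998). Closed: final G1 returns to the first vertex.

**Shape 2** — `<path>` regular polygon, stroke `#000000` → score (S457, F1715). Machine vertices: (135.225,53.437) → (135.300,76.581) → (153.442,90.953) → (175.990,85.730) → (185.965,64.844) → (175.855,44.024) → (153.274,38.947) → (135.225,53.437). Closed: final G1 returns to the first vertex.

**Shape 3** — `<polygon>` closed polygon, stroke `#000000` → score (S457, F1715). Machine vertices: (5.241,109.465) → (125.934,30.301) → (63.179,24.967) → (157.460,61.385) → (5.241,109.465). Closed: final G1 returns to the first vertex.

**Shape 4** — `<path>` open polyline, stroke `#008000` → engrave (S286, F2476). Machine vertices: (55.337,45.859) → (22.052,36.146) → (185.949,82.915) → (105.852,71.196) → (198.454,116.688). Open path.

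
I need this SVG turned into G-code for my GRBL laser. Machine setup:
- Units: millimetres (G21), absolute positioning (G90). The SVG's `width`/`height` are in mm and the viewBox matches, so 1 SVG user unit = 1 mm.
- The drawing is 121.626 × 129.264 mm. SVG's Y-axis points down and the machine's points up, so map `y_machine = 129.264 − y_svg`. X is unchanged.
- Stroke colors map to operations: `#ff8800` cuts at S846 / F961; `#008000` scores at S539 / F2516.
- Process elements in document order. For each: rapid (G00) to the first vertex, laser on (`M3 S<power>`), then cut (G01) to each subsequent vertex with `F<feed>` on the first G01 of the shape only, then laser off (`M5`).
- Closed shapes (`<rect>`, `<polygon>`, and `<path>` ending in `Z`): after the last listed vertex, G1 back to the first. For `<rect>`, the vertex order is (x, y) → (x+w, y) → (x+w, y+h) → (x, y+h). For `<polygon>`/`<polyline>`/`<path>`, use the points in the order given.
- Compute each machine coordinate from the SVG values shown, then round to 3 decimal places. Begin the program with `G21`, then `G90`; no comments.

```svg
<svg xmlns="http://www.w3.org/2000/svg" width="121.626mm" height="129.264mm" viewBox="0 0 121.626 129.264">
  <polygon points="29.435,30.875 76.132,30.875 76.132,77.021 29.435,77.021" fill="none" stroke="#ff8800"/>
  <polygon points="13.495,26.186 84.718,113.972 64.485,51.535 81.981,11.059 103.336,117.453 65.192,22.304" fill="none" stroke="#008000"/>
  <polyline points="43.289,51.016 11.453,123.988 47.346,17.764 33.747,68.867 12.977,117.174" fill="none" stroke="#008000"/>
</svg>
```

viewBox `0 0 121.626 129.264` with mm width/height → 1 unit = 1 mm. Flip: y_m = 129.264 − y_svg.

**Shape 1** — `<polygon>` rectangle, stroke `#ff8800` → cut (S846, F961). Machine vertices: (29.435,98.389) → (76.132,98.389) → (76.132,52.243) → (29.435,52.243) → (29.435,98.389). Closed: final G1 returns to the first vertex.

**Shape 2** — `<polygon>` closed polygon, stroke `#008000` → score (S539, F2516). Machine vertices: (13.495,103.078) → (84.718,15.292) → (64.485,77.729) → (81.981,118.205) → (103.336,11.811) → (65.192,106.960) → (13.495,103.078). Closed: final G1 returns to the first vertex.

**Shape 3** — `<polyline>` open polyline, stroke `#008000` → score (S539, F2516). Machine vertices: (43.289,78.248) → (11.453,5.276) → (47.346,111.500) → (33.747,60.397) → (12.977,12.090). Open path.

G21
G90
G00 X29.435 Y98.389
M3 S846
G01 X76.132 Y98.389 F961
G01 X76.132 Y52.243
G01 X29.435 Y52.243
G01 X29.435 Y98.389
M5
G00 X13.495 Y103.078
M3 S539
G01 X84.718 Y15.292 F2516
G01 X64.485 Y77.729
G01 X81.981 Y118.205
G01 X103.336 Y11.811
G01 X65.192 Y106.960
G01 X13.495 Y103.078
M5
G00 X43.289 Y78.248
M3 S539
G01 X11.453 Y5.276 F2516
G01 X47.346 Y111.500
G01 X33.747 Y60.397
G01 X12.977 Y12.090
M5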